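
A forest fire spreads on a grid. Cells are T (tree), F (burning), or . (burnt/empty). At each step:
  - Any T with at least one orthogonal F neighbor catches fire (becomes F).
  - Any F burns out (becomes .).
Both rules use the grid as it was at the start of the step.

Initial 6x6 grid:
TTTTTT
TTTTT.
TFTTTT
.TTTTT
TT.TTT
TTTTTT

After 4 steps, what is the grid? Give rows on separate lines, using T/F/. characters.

Step 1: 4 trees catch fire, 1 burn out
  TTTTTT
  TFTTT.
  F.FTTT
  .FTTTT
  TT.TTT
  TTTTTT
Step 2: 6 trees catch fire, 4 burn out
  TFTTTT
  F.FTT.
  ...FTT
  ..FTTT
  TF.TTT
  TTTTTT
Step 3: 7 trees catch fire, 6 burn out
  F.FTTT
  ...FT.
  ....FT
  ...FTT
  F..TTT
  TFTTTT
Step 4: 7 trees catch fire, 7 burn out
  ...FTT
  ....F.
  .....F
  ....FT
  ...FTT
  F.FTTT

...FTT
....F.
.....F
....FT
...FTT
F.FTTT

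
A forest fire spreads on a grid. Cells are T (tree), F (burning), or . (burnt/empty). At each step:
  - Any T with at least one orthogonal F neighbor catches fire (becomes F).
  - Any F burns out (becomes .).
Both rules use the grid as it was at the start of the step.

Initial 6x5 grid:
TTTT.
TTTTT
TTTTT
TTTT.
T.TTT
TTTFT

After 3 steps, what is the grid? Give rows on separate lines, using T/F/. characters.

Step 1: 3 trees catch fire, 1 burn out
  TTTT.
  TTTTT
  TTTTT
  TTTT.
  T.TFT
  TTF.F
Step 2: 4 trees catch fire, 3 burn out
  TTTT.
  TTTTT
  TTTTT
  TTTF.
  T.F.F
  TF...
Step 3: 3 trees catch fire, 4 burn out
  TTTT.
  TTTTT
  TTTFT
  TTF..
  T....
  F....

TTTT.
TTTTT
TTTFT
TTF..
T....
F....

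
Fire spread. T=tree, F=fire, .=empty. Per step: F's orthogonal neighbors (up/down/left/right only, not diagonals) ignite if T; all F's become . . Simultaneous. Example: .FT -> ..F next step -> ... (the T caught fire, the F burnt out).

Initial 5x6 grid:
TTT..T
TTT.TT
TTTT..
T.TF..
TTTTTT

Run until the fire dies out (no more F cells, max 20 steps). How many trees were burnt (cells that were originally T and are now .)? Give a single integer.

Answer: 18

Derivation:
Step 1: +3 fires, +1 burnt (F count now 3)
Step 2: +3 fires, +3 burnt (F count now 3)
Step 3: +4 fires, +3 burnt (F count now 4)
Step 4: +4 fires, +4 burnt (F count now 4)
Step 5: +3 fires, +4 burnt (F count now 3)
Step 6: +1 fires, +3 burnt (F count now 1)
Step 7: +0 fires, +1 burnt (F count now 0)
Fire out after step 7
Initially T: 21, now '.': 27
Total burnt (originally-T cells now '.'): 18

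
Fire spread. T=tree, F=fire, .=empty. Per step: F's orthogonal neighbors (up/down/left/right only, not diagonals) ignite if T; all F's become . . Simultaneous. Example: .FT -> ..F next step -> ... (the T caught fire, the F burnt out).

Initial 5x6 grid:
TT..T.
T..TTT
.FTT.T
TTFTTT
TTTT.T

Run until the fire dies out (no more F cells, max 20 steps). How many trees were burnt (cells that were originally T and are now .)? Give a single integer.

Step 1: +4 fires, +2 burnt (F count now 4)
Step 2: +5 fires, +4 burnt (F count now 5)
Step 3: +3 fires, +5 burnt (F count now 3)
Step 4: +3 fires, +3 burnt (F count now 3)
Step 5: +2 fires, +3 burnt (F count now 2)
Step 6: +0 fires, +2 burnt (F count now 0)
Fire out after step 6
Initially T: 20, now '.': 27
Total burnt (originally-T cells now '.'): 17

Answer: 17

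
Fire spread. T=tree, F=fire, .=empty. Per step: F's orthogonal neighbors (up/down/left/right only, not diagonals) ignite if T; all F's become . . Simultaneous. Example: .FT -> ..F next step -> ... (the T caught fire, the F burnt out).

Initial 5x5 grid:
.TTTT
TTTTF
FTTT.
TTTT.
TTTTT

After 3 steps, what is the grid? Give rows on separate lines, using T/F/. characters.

Step 1: 5 trees catch fire, 2 burn out
  .TTTF
  FTTF.
  .FTT.
  FTTT.
  TTTTT
Step 2: 7 trees catch fire, 5 burn out
  .TTF.
  .FF..
  ..FF.
  .FTT.
  FTTTT
Step 3: 5 trees catch fire, 7 burn out
  .FF..
  .....
  .....
  ..FF.
  .FTTT

.FF..
.....
.....
..FF.
.FTTT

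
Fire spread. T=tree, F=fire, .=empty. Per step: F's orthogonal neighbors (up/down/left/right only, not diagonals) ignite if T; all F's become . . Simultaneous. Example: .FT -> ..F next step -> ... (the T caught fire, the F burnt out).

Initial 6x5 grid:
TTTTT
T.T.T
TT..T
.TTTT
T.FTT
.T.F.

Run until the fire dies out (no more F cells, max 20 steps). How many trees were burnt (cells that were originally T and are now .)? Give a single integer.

Answer: 17

Derivation:
Step 1: +2 fires, +2 burnt (F count now 2)
Step 2: +3 fires, +2 burnt (F count now 3)
Step 3: +2 fires, +3 burnt (F count now 2)
Step 4: +2 fires, +2 burnt (F count now 2)
Step 5: +2 fires, +2 burnt (F count now 2)
Step 6: +2 fires, +2 burnt (F count now 2)
Step 7: +2 fires, +2 burnt (F count now 2)
Step 8: +1 fires, +2 burnt (F count now 1)
Step 9: +1 fires, +1 burnt (F count now 1)
Step 10: +0 fires, +1 burnt (F count now 0)
Fire out after step 10
Initially T: 19, now '.': 28
Total burnt (originally-T cells now '.'): 17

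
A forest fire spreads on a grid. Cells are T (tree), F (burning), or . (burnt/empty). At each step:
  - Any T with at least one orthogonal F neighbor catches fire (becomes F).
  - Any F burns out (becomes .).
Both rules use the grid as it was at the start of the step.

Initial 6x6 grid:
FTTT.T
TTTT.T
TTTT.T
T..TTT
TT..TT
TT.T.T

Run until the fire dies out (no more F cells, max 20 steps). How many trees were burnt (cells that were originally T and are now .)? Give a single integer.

Step 1: +2 fires, +1 burnt (F count now 2)
Step 2: +3 fires, +2 burnt (F count now 3)
Step 3: +4 fires, +3 burnt (F count now 4)
Step 4: +3 fires, +4 burnt (F count now 3)
Step 5: +3 fires, +3 burnt (F count now 3)
Step 6: +2 fires, +3 burnt (F count now 2)
Step 7: +1 fires, +2 burnt (F count now 1)
Step 8: +2 fires, +1 burnt (F count now 2)
Step 9: +2 fires, +2 burnt (F count now 2)
Step 10: +2 fires, +2 burnt (F count now 2)
Step 11: +1 fires, +2 burnt (F count now 1)
Step 12: +0 fires, +1 burnt (F count now 0)
Fire out after step 12
Initially T: 26, now '.': 35
Total burnt (originally-T cells now '.'): 25

Answer: 25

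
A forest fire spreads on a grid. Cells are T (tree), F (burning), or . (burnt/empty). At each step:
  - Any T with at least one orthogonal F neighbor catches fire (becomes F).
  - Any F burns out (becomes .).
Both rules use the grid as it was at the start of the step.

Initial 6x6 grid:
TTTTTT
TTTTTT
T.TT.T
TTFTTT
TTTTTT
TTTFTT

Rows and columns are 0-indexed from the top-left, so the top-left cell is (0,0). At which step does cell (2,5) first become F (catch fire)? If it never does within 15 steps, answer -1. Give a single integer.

Step 1: cell (2,5)='T' (+7 fires, +2 burnt)
Step 2: cell (2,5)='T' (+8 fires, +7 burnt)
Step 3: cell (2,5)='T' (+8 fires, +8 burnt)
Step 4: cell (2,5)='F' (+5 fires, +8 burnt)
  -> target ignites at step 4
Step 5: cell (2,5)='.' (+3 fires, +5 burnt)
Step 6: cell (2,5)='.' (+1 fires, +3 burnt)
Step 7: cell (2,5)='.' (+0 fires, +1 burnt)
  fire out at step 7

4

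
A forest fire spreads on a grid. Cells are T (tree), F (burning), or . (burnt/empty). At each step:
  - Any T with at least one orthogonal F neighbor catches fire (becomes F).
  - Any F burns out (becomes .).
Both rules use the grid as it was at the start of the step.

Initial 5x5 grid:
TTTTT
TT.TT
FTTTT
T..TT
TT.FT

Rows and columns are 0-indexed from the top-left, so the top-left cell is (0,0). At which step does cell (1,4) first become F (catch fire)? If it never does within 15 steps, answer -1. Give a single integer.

Step 1: cell (1,4)='T' (+5 fires, +2 burnt)
Step 2: cell (1,4)='T' (+6 fires, +5 burnt)
Step 3: cell (1,4)='T' (+4 fires, +6 burnt)
Step 4: cell (1,4)='F' (+3 fires, +4 burnt)
  -> target ignites at step 4
Step 5: cell (1,4)='.' (+1 fires, +3 burnt)
Step 6: cell (1,4)='.' (+0 fires, +1 burnt)
  fire out at step 6

4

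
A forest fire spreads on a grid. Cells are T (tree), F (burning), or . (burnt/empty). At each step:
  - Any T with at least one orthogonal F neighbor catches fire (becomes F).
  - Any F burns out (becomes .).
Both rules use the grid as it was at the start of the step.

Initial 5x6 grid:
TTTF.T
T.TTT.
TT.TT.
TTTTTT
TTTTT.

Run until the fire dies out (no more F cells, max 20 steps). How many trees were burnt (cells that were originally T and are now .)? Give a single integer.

Step 1: +2 fires, +1 burnt (F count now 2)
Step 2: +4 fires, +2 burnt (F count now 4)
Step 3: +3 fires, +4 burnt (F count now 3)
Step 4: +4 fires, +3 burnt (F count now 4)
Step 5: +5 fires, +4 burnt (F count now 5)
Step 6: +3 fires, +5 burnt (F count now 3)
Step 7: +1 fires, +3 burnt (F count now 1)
Step 8: +0 fires, +1 burnt (F count now 0)
Fire out after step 8
Initially T: 23, now '.': 29
Total burnt (originally-T cells now '.'): 22

Answer: 22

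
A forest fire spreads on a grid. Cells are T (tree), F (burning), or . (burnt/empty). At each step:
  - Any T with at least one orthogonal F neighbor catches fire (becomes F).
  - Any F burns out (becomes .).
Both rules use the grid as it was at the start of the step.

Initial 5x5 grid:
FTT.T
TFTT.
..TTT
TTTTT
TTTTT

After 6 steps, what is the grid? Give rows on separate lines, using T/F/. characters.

Step 1: 3 trees catch fire, 2 burn out
  .FT.T
  F.FT.
  ..TTT
  TTTTT
  TTTTT
Step 2: 3 trees catch fire, 3 burn out
  ..F.T
  ...F.
  ..FTT
  TTTTT
  TTTTT
Step 3: 2 trees catch fire, 3 burn out
  ....T
  .....
  ...FT
  TTFTT
  TTTTT
Step 4: 4 trees catch fire, 2 burn out
  ....T
  .....
  ....F
  TF.FT
  TTFTT
Step 5: 4 trees catch fire, 4 burn out
  ....T
  .....
  .....
  F...F
  TF.FT
Step 6: 2 trees catch fire, 4 burn out
  ....T
  .....
  .....
  .....
  F...F

....T
.....
.....
.....
F...F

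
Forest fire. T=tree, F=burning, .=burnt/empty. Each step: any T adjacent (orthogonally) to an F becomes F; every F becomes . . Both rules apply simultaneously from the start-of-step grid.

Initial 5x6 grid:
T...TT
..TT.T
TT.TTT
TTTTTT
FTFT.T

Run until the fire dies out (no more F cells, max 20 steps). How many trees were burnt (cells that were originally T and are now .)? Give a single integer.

Step 1: +4 fires, +2 burnt (F count now 4)
Step 2: +3 fires, +4 burnt (F count now 3)
Step 3: +3 fires, +3 burnt (F count now 3)
Step 4: +3 fires, +3 burnt (F count now 3)
Step 5: +3 fires, +3 burnt (F count now 3)
Step 6: +1 fires, +3 burnt (F count now 1)
Step 7: +1 fires, +1 burnt (F count now 1)
Step 8: +1 fires, +1 burnt (F count now 1)
Step 9: +0 fires, +1 burnt (F count now 0)
Fire out after step 9
Initially T: 20, now '.': 29
Total burnt (originally-T cells now '.'): 19

Answer: 19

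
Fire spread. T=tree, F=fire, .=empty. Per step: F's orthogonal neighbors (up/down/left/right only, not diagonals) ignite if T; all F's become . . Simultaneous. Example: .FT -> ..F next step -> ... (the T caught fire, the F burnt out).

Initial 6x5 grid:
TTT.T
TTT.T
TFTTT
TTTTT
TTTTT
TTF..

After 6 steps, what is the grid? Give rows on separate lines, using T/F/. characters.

Step 1: 6 trees catch fire, 2 burn out
  TTT.T
  TFT.T
  F.FTT
  TFTTT
  TTFTT
  TF...
Step 2: 9 trees catch fire, 6 burn out
  TFT.T
  F.F.T
  ...FT
  F.FTT
  TF.FT
  F....
Step 3: 6 trees catch fire, 9 burn out
  F.F.T
  ....T
  ....F
  ...FT
  F...F
  .....
Step 4: 2 trees catch fire, 6 burn out
  ....T
  ....F
  .....
  ....F
  .....
  .....
Step 5: 1 trees catch fire, 2 burn out
  ....F
  .....
  .....
  .....
  .....
  .....
Step 6: 0 trees catch fire, 1 burn out
  .....
  .....
  .....
  .....
  .....
  .....

.....
.....
.....
.....
.....
.....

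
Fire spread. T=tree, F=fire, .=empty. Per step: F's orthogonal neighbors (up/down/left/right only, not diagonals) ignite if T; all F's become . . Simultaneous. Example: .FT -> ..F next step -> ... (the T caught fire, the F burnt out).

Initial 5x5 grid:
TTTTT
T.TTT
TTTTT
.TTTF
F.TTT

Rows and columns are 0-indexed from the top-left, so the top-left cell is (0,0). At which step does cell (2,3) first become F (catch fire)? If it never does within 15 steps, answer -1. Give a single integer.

Step 1: cell (2,3)='T' (+3 fires, +2 burnt)
Step 2: cell (2,3)='F' (+4 fires, +3 burnt)
  -> target ignites at step 2
Step 3: cell (2,3)='.' (+5 fires, +4 burnt)
Step 4: cell (2,3)='.' (+3 fires, +5 burnt)
Step 5: cell (2,3)='.' (+2 fires, +3 burnt)
Step 6: cell (2,3)='.' (+2 fires, +2 burnt)
Step 7: cell (2,3)='.' (+1 fires, +2 burnt)
Step 8: cell (2,3)='.' (+0 fires, +1 burnt)
  fire out at step 8

2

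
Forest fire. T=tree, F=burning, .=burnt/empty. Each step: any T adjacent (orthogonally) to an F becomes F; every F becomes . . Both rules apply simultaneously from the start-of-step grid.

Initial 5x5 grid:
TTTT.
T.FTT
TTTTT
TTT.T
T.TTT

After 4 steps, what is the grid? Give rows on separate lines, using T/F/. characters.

Step 1: 3 trees catch fire, 1 burn out
  TTFT.
  T..FT
  TTFTT
  TTT.T
  T.TTT
Step 2: 6 trees catch fire, 3 burn out
  TF.F.
  T...F
  TF.FT
  TTF.T
  T.TTT
Step 3: 5 trees catch fire, 6 burn out
  F....
  T....
  F...F
  TF..T
  T.FTT
Step 4: 4 trees catch fire, 5 burn out
  .....
  F....
  .....
  F...F
  T..FT

.....
F....
.....
F...F
T..FT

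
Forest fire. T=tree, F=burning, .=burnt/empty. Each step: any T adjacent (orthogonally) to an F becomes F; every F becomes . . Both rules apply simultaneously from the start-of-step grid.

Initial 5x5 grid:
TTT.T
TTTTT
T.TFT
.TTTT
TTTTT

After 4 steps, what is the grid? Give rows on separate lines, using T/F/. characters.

Step 1: 4 trees catch fire, 1 burn out
  TTT.T
  TTTFT
  T.F.F
  .TTFT
  TTTTT
Step 2: 5 trees catch fire, 4 burn out
  TTT.T
  TTF.F
  T....
  .TF.F
  TTTFT
Step 3: 6 trees catch fire, 5 burn out
  TTF.F
  TF...
  T....
  .F...
  TTF.F
Step 4: 3 trees catch fire, 6 burn out
  TF...
  F....
  T....
  .....
  TF...

TF...
F....
T....
.....
TF...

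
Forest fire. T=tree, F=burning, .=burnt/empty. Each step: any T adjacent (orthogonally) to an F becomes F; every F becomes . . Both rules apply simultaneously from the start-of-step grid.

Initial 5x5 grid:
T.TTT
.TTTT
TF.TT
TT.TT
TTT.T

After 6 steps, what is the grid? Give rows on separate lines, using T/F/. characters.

Step 1: 3 trees catch fire, 1 burn out
  T.TTT
  .FTTT
  F..TT
  TF.TT
  TTT.T
Step 2: 3 trees catch fire, 3 burn out
  T.TTT
  ..FTT
  ...TT
  F..TT
  TFT.T
Step 3: 4 trees catch fire, 3 burn out
  T.FTT
  ...FT
  ...TT
  ...TT
  F.F.T
Step 4: 3 trees catch fire, 4 burn out
  T..FT
  ....F
  ...FT
  ...TT
  ....T
Step 5: 3 trees catch fire, 3 burn out
  T...F
  .....
  ....F
  ...FT
  ....T
Step 6: 1 trees catch fire, 3 burn out
  T....
  .....
  .....
  ....F
  ....T

T....
.....
.....
....F
....T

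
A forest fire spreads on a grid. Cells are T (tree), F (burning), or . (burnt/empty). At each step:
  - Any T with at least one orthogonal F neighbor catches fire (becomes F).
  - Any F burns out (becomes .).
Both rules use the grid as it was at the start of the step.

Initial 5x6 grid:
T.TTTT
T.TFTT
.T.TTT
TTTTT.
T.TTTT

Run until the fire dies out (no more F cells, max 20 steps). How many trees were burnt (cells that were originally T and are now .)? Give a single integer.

Answer: 21

Derivation:
Step 1: +4 fires, +1 burnt (F count now 4)
Step 2: +5 fires, +4 burnt (F count now 5)
Step 3: +5 fires, +5 burnt (F count now 5)
Step 4: +3 fires, +5 burnt (F count now 3)
Step 5: +3 fires, +3 burnt (F count now 3)
Step 6: +1 fires, +3 burnt (F count now 1)
Step 7: +0 fires, +1 burnt (F count now 0)
Fire out after step 7
Initially T: 23, now '.': 28
Total burnt (originally-T cells now '.'): 21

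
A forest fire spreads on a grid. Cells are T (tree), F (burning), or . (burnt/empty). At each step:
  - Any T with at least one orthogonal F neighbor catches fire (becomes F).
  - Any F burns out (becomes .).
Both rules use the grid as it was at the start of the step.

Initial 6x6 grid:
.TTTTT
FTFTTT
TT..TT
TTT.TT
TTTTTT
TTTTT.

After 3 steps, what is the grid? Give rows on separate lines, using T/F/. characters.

Step 1: 4 trees catch fire, 2 burn out
  .TFTTT
  .F.FTT
  FT..TT
  TTT.TT
  TTTTTT
  TTTTT.
Step 2: 5 trees catch fire, 4 burn out
  .F.FTT
  ....FT
  .F..TT
  FTT.TT
  TTTTTT
  TTTTT.
Step 3: 5 trees catch fire, 5 burn out
  ....FT
  .....F
  ....FT
  .FT.TT
  FTTTTT
  TTTTT.

....FT
.....F
....FT
.FT.TT
FTTTTT
TTTTT.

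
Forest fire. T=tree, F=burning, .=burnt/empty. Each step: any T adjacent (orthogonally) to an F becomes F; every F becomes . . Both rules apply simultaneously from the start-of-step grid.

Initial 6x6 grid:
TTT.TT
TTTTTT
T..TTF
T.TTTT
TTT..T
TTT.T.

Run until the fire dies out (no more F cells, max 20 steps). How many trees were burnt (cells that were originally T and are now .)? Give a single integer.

Answer: 26

Derivation:
Step 1: +3 fires, +1 burnt (F count now 3)
Step 2: +5 fires, +3 burnt (F count now 5)
Step 3: +3 fires, +5 burnt (F count now 3)
Step 4: +2 fires, +3 burnt (F count now 2)
Step 5: +3 fires, +2 burnt (F count now 3)
Step 6: +4 fires, +3 burnt (F count now 4)
Step 7: +4 fires, +4 burnt (F count now 4)
Step 8: +2 fires, +4 burnt (F count now 2)
Step 9: +0 fires, +2 burnt (F count now 0)
Fire out after step 9
Initially T: 27, now '.': 35
Total burnt (originally-T cells now '.'): 26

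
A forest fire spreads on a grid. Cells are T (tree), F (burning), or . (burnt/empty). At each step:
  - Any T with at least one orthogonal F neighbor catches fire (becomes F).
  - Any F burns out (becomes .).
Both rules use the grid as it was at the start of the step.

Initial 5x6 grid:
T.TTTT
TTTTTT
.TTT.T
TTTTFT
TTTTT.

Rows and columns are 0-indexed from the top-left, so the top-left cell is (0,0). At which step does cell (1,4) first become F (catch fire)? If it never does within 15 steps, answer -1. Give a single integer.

Step 1: cell (1,4)='T' (+3 fires, +1 burnt)
Step 2: cell (1,4)='T' (+4 fires, +3 burnt)
Step 3: cell (1,4)='T' (+5 fires, +4 burnt)
Step 4: cell (1,4)='F' (+7 fires, +5 burnt)
  -> target ignites at step 4
Step 5: cell (1,4)='.' (+4 fires, +7 burnt)
Step 6: cell (1,4)='.' (+1 fires, +4 burnt)
Step 7: cell (1,4)='.' (+1 fires, +1 burnt)
Step 8: cell (1,4)='.' (+0 fires, +1 burnt)
  fire out at step 8

4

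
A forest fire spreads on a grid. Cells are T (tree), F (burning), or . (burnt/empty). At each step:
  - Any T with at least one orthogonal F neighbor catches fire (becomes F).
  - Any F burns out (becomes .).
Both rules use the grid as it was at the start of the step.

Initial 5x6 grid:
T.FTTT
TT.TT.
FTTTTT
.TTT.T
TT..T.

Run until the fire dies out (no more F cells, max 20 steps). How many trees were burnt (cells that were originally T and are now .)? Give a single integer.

Answer: 19

Derivation:
Step 1: +3 fires, +2 burnt (F count now 3)
Step 2: +6 fires, +3 burnt (F count now 6)
Step 3: +5 fires, +6 burnt (F count now 5)
Step 4: +3 fires, +5 burnt (F count now 3)
Step 5: +1 fires, +3 burnt (F count now 1)
Step 6: +1 fires, +1 burnt (F count now 1)
Step 7: +0 fires, +1 burnt (F count now 0)
Fire out after step 7
Initially T: 20, now '.': 29
Total burnt (originally-T cells now '.'): 19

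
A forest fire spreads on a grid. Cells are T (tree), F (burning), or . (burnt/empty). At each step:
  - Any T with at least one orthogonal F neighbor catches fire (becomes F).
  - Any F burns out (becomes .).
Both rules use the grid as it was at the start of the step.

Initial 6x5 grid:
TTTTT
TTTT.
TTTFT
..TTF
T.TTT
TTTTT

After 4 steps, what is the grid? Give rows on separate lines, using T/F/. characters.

Step 1: 5 trees catch fire, 2 burn out
  TTTTT
  TTTF.
  TTF.F
  ..TF.
  T.TTF
  TTTTT
Step 2: 6 trees catch fire, 5 burn out
  TTTFT
  TTF..
  TF...
  ..F..
  T.TF.
  TTTTF
Step 3: 6 trees catch fire, 6 burn out
  TTF.F
  TF...
  F....
  .....
  T.F..
  TTTF.
Step 4: 3 trees catch fire, 6 burn out
  TF...
  F....
  .....
  .....
  T....
  TTF..

TF...
F....
.....
.....
T....
TTF..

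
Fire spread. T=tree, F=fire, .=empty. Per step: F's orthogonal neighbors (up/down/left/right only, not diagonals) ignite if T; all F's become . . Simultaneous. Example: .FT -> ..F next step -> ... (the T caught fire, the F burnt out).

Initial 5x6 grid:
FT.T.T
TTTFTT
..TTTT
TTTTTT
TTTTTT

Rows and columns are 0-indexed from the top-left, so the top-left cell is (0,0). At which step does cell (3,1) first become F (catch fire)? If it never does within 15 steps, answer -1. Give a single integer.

Step 1: cell (3,1)='T' (+6 fires, +2 burnt)
Step 2: cell (3,1)='T' (+5 fires, +6 burnt)
Step 3: cell (3,1)='T' (+5 fires, +5 burnt)
Step 4: cell (3,1)='F' (+4 fires, +5 burnt)
  -> target ignites at step 4
Step 5: cell (3,1)='.' (+3 fires, +4 burnt)
Step 6: cell (3,1)='.' (+1 fires, +3 burnt)
Step 7: cell (3,1)='.' (+0 fires, +1 burnt)
  fire out at step 7

4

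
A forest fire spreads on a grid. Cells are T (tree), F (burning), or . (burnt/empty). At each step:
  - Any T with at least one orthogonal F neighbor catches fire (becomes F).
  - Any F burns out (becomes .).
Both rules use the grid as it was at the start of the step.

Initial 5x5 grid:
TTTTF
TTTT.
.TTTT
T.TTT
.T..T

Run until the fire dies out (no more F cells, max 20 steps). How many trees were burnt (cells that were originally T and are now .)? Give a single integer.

Step 1: +1 fires, +1 burnt (F count now 1)
Step 2: +2 fires, +1 burnt (F count now 2)
Step 3: +3 fires, +2 burnt (F count now 3)
Step 4: +5 fires, +3 burnt (F count now 5)
Step 5: +4 fires, +5 burnt (F count now 4)
Step 6: +1 fires, +4 burnt (F count now 1)
Step 7: +0 fires, +1 burnt (F count now 0)
Fire out after step 7
Initially T: 18, now '.': 23
Total burnt (originally-T cells now '.'): 16

Answer: 16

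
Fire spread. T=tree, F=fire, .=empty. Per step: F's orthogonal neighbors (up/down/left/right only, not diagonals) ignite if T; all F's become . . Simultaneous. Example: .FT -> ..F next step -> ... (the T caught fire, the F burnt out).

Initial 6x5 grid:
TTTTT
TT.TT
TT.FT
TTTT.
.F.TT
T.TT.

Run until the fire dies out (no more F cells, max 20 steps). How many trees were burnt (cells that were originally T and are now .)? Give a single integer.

Step 1: +4 fires, +2 burnt (F count now 4)
Step 2: +6 fires, +4 burnt (F count now 6)
Step 3: +6 fires, +6 burnt (F count now 6)
Step 4: +3 fires, +6 burnt (F count now 3)
Step 5: +1 fires, +3 burnt (F count now 1)
Step 6: +0 fires, +1 burnt (F count now 0)
Fire out after step 6
Initially T: 21, now '.': 29
Total burnt (originally-T cells now '.'): 20

Answer: 20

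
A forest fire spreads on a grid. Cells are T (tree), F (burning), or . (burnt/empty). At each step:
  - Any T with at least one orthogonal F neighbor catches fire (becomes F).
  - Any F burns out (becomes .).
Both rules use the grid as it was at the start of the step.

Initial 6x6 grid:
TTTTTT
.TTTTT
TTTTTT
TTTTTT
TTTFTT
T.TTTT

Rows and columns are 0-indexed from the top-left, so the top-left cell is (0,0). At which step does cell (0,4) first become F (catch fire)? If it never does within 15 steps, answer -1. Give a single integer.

Step 1: cell (0,4)='T' (+4 fires, +1 burnt)
Step 2: cell (0,4)='T' (+7 fires, +4 burnt)
Step 3: cell (0,4)='T' (+7 fires, +7 burnt)
Step 4: cell (0,4)='T' (+7 fires, +7 burnt)
Step 5: cell (0,4)='F' (+5 fires, +7 burnt)
  -> target ignites at step 5
Step 6: cell (0,4)='.' (+2 fires, +5 burnt)
Step 7: cell (0,4)='.' (+1 fires, +2 burnt)
Step 8: cell (0,4)='.' (+0 fires, +1 burnt)
  fire out at step 8

5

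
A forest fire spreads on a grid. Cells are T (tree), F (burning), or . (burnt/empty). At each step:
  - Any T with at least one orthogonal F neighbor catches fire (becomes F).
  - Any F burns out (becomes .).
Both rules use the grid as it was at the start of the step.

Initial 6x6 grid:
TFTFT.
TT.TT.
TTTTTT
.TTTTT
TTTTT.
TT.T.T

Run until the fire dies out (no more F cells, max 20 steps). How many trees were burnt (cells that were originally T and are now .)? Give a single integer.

Answer: 26

Derivation:
Step 1: +5 fires, +2 burnt (F count now 5)
Step 2: +4 fires, +5 burnt (F count now 4)
Step 3: +5 fires, +4 burnt (F count now 5)
Step 4: +5 fires, +5 burnt (F count now 5)
Step 5: +6 fires, +5 burnt (F count now 6)
Step 6: +1 fires, +6 burnt (F count now 1)
Step 7: +0 fires, +1 burnt (F count now 0)
Fire out after step 7
Initially T: 27, now '.': 35
Total burnt (originally-T cells now '.'): 26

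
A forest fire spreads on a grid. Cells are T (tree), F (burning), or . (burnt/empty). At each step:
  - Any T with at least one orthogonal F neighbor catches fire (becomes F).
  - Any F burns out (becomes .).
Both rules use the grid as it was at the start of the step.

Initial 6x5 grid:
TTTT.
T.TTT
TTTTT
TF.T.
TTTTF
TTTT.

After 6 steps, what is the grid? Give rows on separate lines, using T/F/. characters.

Step 1: 4 trees catch fire, 2 burn out
  TTTT.
  T.TTT
  TFTTT
  F..T.
  TFTF.
  TTTT.
Step 2: 7 trees catch fire, 4 burn out
  TTTT.
  T.TTT
  F.FTT
  ...F.
  F.F..
  TFTF.
Step 3: 5 trees catch fire, 7 burn out
  TTTT.
  F.FTT
  ...FT
  .....
  .....
  F.F..
Step 4: 4 trees catch fire, 5 burn out
  FTFT.
  ...FT
  ....F
  .....
  .....
  .....
Step 5: 3 trees catch fire, 4 burn out
  .F.F.
  ....F
  .....
  .....
  .....
  .....
Step 6: 0 trees catch fire, 3 burn out
  .....
  .....
  .....
  .....
  .....
  .....

.....
.....
.....
.....
.....
.....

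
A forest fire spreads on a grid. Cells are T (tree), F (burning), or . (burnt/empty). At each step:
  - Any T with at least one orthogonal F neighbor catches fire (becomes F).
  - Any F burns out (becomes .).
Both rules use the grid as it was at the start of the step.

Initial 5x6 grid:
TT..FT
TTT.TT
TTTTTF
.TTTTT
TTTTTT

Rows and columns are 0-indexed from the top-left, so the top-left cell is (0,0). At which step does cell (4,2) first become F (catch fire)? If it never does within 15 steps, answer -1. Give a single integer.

Step 1: cell (4,2)='T' (+5 fires, +2 burnt)
Step 2: cell (4,2)='T' (+3 fires, +5 burnt)
Step 3: cell (4,2)='T' (+3 fires, +3 burnt)
Step 4: cell (4,2)='T' (+4 fires, +3 burnt)
Step 5: cell (4,2)='F' (+4 fires, +4 burnt)
  -> target ignites at step 5
Step 6: cell (4,2)='.' (+3 fires, +4 burnt)
Step 7: cell (4,2)='.' (+2 fires, +3 burnt)
Step 8: cell (4,2)='.' (+0 fires, +2 burnt)
  fire out at step 8

5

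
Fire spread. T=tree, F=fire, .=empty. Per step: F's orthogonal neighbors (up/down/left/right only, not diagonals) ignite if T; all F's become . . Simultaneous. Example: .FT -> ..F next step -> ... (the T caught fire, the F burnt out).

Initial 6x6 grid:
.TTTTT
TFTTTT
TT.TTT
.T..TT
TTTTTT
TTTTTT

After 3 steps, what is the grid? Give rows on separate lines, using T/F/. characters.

Step 1: 4 trees catch fire, 1 burn out
  .FTTTT
  F.FTTT
  TF.TTT
  .T..TT
  TTTTTT
  TTTTTT
Step 2: 4 trees catch fire, 4 burn out
  ..FTTT
  ...FTT
  F..TTT
  .F..TT
  TTTTTT
  TTTTTT
Step 3: 4 trees catch fire, 4 burn out
  ...FTT
  ....FT
  ...FTT
  ....TT
  TFTTTT
  TTTTTT

...FTT
....FT
...FTT
....TT
TFTTTT
TTTTTT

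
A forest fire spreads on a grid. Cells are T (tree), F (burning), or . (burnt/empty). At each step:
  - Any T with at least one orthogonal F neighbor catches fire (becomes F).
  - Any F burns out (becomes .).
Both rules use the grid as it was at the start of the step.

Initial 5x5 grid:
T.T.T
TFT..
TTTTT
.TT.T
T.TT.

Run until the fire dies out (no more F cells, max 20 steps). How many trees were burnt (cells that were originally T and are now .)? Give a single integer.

Answer: 14

Derivation:
Step 1: +3 fires, +1 burnt (F count now 3)
Step 2: +5 fires, +3 burnt (F count now 5)
Step 3: +2 fires, +5 burnt (F count now 2)
Step 4: +2 fires, +2 burnt (F count now 2)
Step 5: +2 fires, +2 burnt (F count now 2)
Step 6: +0 fires, +2 burnt (F count now 0)
Fire out after step 6
Initially T: 16, now '.': 23
Total burnt (originally-T cells now '.'): 14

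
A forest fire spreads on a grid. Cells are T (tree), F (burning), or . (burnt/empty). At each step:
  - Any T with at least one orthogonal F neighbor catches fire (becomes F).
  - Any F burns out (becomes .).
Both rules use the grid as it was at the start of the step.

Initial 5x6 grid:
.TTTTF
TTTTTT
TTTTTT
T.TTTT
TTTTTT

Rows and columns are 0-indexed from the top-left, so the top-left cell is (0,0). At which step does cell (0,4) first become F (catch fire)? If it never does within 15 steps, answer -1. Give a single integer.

Step 1: cell (0,4)='F' (+2 fires, +1 burnt)
  -> target ignites at step 1
Step 2: cell (0,4)='.' (+3 fires, +2 burnt)
Step 3: cell (0,4)='.' (+4 fires, +3 burnt)
Step 4: cell (0,4)='.' (+5 fires, +4 burnt)
Step 5: cell (0,4)='.' (+4 fires, +5 burnt)
Step 6: cell (0,4)='.' (+4 fires, +4 burnt)
Step 7: cell (0,4)='.' (+2 fires, +4 burnt)
Step 8: cell (0,4)='.' (+2 fires, +2 burnt)
Step 9: cell (0,4)='.' (+1 fires, +2 burnt)
Step 10: cell (0,4)='.' (+0 fires, +1 burnt)
  fire out at step 10

1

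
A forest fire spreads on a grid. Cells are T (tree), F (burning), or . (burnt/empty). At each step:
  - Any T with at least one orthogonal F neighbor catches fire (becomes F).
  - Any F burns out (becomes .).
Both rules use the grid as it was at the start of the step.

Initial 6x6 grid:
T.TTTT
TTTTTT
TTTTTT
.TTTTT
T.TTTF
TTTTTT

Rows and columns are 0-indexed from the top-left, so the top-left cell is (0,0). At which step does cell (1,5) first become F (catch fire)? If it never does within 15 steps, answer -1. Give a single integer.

Step 1: cell (1,5)='T' (+3 fires, +1 burnt)
Step 2: cell (1,5)='T' (+4 fires, +3 burnt)
Step 3: cell (1,5)='F' (+5 fires, +4 burnt)
  -> target ignites at step 3
Step 4: cell (1,5)='.' (+5 fires, +5 burnt)
Step 5: cell (1,5)='.' (+5 fires, +5 burnt)
Step 6: cell (1,5)='.' (+4 fires, +5 burnt)
Step 7: cell (1,5)='.' (+4 fires, +4 burnt)
Step 8: cell (1,5)='.' (+1 fires, +4 burnt)
Step 9: cell (1,5)='.' (+1 fires, +1 burnt)
Step 10: cell (1,5)='.' (+0 fires, +1 burnt)
  fire out at step 10

3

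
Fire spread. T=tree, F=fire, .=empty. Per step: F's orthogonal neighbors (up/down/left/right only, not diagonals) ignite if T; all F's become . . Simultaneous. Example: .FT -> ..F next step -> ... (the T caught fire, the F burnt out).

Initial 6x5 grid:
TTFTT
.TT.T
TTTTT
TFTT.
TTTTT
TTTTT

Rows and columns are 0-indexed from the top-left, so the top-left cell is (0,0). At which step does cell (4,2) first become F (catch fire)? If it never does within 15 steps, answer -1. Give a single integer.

Step 1: cell (4,2)='T' (+7 fires, +2 burnt)
Step 2: cell (4,2)='F' (+9 fires, +7 burnt)
  -> target ignites at step 2
Step 3: cell (4,2)='.' (+5 fires, +9 burnt)
Step 4: cell (4,2)='.' (+3 fires, +5 burnt)
Step 5: cell (4,2)='.' (+1 fires, +3 burnt)
Step 6: cell (4,2)='.' (+0 fires, +1 burnt)
  fire out at step 6

2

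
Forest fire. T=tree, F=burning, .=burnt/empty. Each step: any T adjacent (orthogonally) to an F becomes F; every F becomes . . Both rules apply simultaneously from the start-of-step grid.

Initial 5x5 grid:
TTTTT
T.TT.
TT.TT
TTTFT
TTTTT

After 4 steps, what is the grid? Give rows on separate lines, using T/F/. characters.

Step 1: 4 trees catch fire, 1 burn out
  TTTTT
  T.TT.
  TT.FT
  TTF.F
  TTTFT
Step 2: 5 trees catch fire, 4 burn out
  TTTTT
  T.TF.
  TT..F
  TF...
  TTF.F
Step 3: 5 trees catch fire, 5 burn out
  TTTFT
  T.F..
  TF...
  F....
  TF...
Step 4: 4 trees catch fire, 5 burn out
  TTF.F
  T....
  F....
  .....
  F....

TTF.F
T....
F....
.....
F....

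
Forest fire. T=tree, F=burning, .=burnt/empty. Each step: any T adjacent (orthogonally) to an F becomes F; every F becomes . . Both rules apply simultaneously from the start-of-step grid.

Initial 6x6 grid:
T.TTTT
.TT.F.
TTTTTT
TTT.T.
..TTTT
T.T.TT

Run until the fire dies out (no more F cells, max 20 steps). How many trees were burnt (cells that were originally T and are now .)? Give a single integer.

Step 1: +2 fires, +1 burnt (F count now 2)
Step 2: +5 fires, +2 burnt (F count now 5)
Step 3: +3 fires, +5 burnt (F count now 3)
Step 4: +6 fires, +3 burnt (F count now 6)
Step 5: +5 fires, +6 burnt (F count now 5)
Step 6: +2 fires, +5 burnt (F count now 2)
Step 7: +0 fires, +2 burnt (F count now 0)
Fire out after step 7
Initially T: 25, now '.': 34
Total burnt (originally-T cells now '.'): 23

Answer: 23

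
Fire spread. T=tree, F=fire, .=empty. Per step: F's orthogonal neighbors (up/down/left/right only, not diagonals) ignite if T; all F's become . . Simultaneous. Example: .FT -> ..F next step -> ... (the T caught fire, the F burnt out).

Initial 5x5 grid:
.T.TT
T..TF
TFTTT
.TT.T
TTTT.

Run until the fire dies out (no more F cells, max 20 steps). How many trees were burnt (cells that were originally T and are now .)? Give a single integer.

Answer: 15

Derivation:
Step 1: +6 fires, +2 burnt (F count now 6)
Step 2: +6 fires, +6 burnt (F count now 6)
Step 3: +2 fires, +6 burnt (F count now 2)
Step 4: +1 fires, +2 burnt (F count now 1)
Step 5: +0 fires, +1 burnt (F count now 0)
Fire out after step 5
Initially T: 16, now '.': 24
Total burnt (originally-T cells now '.'): 15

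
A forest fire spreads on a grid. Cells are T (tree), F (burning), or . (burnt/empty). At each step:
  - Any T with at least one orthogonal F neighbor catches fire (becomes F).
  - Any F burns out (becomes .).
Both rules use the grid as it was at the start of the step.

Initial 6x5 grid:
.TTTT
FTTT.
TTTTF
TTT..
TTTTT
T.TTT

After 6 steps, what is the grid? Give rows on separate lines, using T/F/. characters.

Step 1: 3 trees catch fire, 2 burn out
  .TTTT
  .FTT.
  FTTF.
  TTT..
  TTTTT
  T.TTT
Step 2: 6 trees catch fire, 3 burn out
  .FTTT
  ..FF.
  .FF..
  FTT..
  TTTTT
  T.TTT
Step 3: 5 trees catch fire, 6 burn out
  ..FFT
  .....
  .....
  .FF..
  FTTTT
  T.TTT
Step 4: 4 trees catch fire, 5 burn out
  ....F
  .....
  .....
  .....
  .FFTT
  F.TTT
Step 5: 2 trees catch fire, 4 burn out
  .....
  .....
  .....
  .....
  ...FT
  ..FTT
Step 6: 2 trees catch fire, 2 burn out
  .....
  .....
  .....
  .....
  ....F
  ...FT

.....
.....
.....
.....
....F
...FT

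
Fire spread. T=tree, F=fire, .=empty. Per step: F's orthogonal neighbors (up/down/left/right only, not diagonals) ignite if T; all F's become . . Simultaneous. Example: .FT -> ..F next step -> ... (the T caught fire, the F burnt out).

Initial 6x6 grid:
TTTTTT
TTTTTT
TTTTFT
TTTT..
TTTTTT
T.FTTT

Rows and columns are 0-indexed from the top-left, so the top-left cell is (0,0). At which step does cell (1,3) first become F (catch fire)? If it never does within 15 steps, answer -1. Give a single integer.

Step 1: cell (1,3)='T' (+5 fires, +2 burnt)
Step 2: cell (1,3)='F' (+9 fires, +5 burnt)
  -> target ignites at step 2
Step 3: cell (1,3)='.' (+8 fires, +9 burnt)
Step 4: cell (1,3)='.' (+6 fires, +8 burnt)
Step 5: cell (1,3)='.' (+2 fires, +6 burnt)
Step 6: cell (1,3)='.' (+1 fires, +2 burnt)
Step 7: cell (1,3)='.' (+0 fires, +1 burnt)
  fire out at step 7

2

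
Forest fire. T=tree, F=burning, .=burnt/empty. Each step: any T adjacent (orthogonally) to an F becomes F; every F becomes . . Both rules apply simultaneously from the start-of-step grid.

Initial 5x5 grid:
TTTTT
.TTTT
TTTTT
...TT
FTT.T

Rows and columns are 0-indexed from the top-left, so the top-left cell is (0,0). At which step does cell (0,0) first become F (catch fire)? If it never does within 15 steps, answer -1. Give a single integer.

Step 1: cell (0,0)='T' (+1 fires, +1 burnt)
Step 2: cell (0,0)='T' (+1 fires, +1 burnt)
Step 3: cell (0,0)='T' (+0 fires, +1 burnt)
  fire out at step 3
Target never catches fire within 15 steps

-1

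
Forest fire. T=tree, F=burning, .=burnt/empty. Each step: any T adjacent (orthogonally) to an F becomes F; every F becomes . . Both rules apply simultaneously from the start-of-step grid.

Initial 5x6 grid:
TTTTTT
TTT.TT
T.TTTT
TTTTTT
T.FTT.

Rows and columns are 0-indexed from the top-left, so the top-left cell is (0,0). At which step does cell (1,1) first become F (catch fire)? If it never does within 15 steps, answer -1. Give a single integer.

Step 1: cell (1,1)='T' (+2 fires, +1 burnt)
Step 2: cell (1,1)='T' (+4 fires, +2 burnt)
Step 3: cell (1,1)='T' (+4 fires, +4 burnt)
Step 4: cell (1,1)='F' (+6 fires, +4 burnt)
  -> target ignites at step 4
Step 5: cell (1,1)='.' (+5 fires, +6 burnt)
Step 6: cell (1,1)='.' (+3 fires, +5 burnt)
Step 7: cell (1,1)='.' (+1 fires, +3 burnt)
Step 8: cell (1,1)='.' (+0 fires, +1 burnt)
  fire out at step 8

4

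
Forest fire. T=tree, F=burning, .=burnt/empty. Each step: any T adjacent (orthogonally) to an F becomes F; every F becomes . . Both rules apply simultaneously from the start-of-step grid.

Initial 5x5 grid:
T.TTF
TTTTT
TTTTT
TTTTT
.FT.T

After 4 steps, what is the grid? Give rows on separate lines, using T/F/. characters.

Step 1: 4 trees catch fire, 2 burn out
  T.TF.
  TTTTF
  TTTTT
  TFTTT
  ..F.T
Step 2: 6 trees catch fire, 4 burn out
  T.F..
  TTTF.
  TFTTF
  F.FTT
  ....T
Step 3: 7 trees catch fire, 6 burn out
  T....
  TFF..
  F.FF.
  ...FF
  ....T
Step 4: 2 trees catch fire, 7 burn out
  T....
  F....
  .....
  .....
  ....F

T....
F....
.....
.....
....F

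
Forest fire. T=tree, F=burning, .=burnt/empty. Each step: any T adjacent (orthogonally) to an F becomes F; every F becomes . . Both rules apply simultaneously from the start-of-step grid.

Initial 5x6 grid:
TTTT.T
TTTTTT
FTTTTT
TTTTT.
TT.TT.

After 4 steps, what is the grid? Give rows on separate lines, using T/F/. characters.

Step 1: 3 trees catch fire, 1 burn out
  TTTT.T
  FTTTTT
  .FTTTT
  FTTTT.
  TT.TT.
Step 2: 5 trees catch fire, 3 burn out
  FTTT.T
  .FTTTT
  ..FTTT
  .FTTT.
  FT.TT.
Step 3: 5 trees catch fire, 5 burn out
  .FTT.T
  ..FTTT
  ...FTT
  ..FTT.
  .F.TT.
Step 4: 4 trees catch fire, 5 burn out
  ..FT.T
  ...FTT
  ....FT
  ...FT.
  ...TT.

..FT.T
...FTT
....FT
...FT.
...TT.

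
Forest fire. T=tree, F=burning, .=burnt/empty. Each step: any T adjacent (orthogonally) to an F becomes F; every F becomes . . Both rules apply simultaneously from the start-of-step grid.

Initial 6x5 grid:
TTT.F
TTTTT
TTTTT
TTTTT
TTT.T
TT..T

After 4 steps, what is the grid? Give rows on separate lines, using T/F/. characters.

Step 1: 1 trees catch fire, 1 burn out
  TTT..
  TTTTF
  TTTTT
  TTTTT
  TTT.T
  TT..T
Step 2: 2 trees catch fire, 1 burn out
  TTT..
  TTTF.
  TTTTF
  TTTTT
  TTT.T
  TT..T
Step 3: 3 trees catch fire, 2 burn out
  TTT..
  TTF..
  TTTF.
  TTTTF
  TTT.T
  TT..T
Step 4: 5 trees catch fire, 3 burn out
  TTF..
  TF...
  TTF..
  TTTF.
  TTT.F
  TT..T

TTF..
TF...
TTF..
TTTF.
TTT.F
TT..T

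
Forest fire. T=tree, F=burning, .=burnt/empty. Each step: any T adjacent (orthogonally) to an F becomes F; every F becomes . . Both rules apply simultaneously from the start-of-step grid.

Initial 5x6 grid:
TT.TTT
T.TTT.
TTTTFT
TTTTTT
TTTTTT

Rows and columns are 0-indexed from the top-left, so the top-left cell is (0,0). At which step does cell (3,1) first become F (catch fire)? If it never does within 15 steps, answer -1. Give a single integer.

Step 1: cell (3,1)='T' (+4 fires, +1 burnt)
Step 2: cell (3,1)='T' (+6 fires, +4 burnt)
Step 3: cell (3,1)='T' (+7 fires, +6 burnt)
Step 4: cell (3,1)='F' (+3 fires, +7 burnt)
  -> target ignites at step 4
Step 5: cell (3,1)='.' (+3 fires, +3 burnt)
Step 6: cell (3,1)='.' (+2 fires, +3 burnt)
Step 7: cell (3,1)='.' (+1 fires, +2 burnt)
Step 8: cell (3,1)='.' (+0 fires, +1 burnt)
  fire out at step 8

4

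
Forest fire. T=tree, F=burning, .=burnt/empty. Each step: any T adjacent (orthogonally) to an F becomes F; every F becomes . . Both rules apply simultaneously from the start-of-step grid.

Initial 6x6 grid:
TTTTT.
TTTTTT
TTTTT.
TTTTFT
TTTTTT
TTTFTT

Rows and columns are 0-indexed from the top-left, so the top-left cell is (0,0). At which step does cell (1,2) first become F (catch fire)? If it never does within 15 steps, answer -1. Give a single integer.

Step 1: cell (1,2)='T' (+7 fires, +2 burnt)
Step 2: cell (1,2)='T' (+7 fires, +7 burnt)
Step 3: cell (1,2)='T' (+7 fires, +7 burnt)
Step 4: cell (1,2)='F' (+5 fires, +7 burnt)
  -> target ignites at step 4
Step 5: cell (1,2)='.' (+3 fires, +5 burnt)
Step 6: cell (1,2)='.' (+2 fires, +3 burnt)
Step 7: cell (1,2)='.' (+1 fires, +2 burnt)
Step 8: cell (1,2)='.' (+0 fires, +1 burnt)
  fire out at step 8

4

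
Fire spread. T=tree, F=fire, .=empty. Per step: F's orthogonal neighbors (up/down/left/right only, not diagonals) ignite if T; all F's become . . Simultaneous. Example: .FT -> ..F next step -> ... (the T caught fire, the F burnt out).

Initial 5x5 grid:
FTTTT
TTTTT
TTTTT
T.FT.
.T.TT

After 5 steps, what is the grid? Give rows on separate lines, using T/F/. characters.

Step 1: 4 trees catch fire, 2 burn out
  .FTTT
  FTTTT
  TTFTT
  T..F.
  .T.TT
Step 2: 7 trees catch fire, 4 burn out
  ..FTT
  .FFTT
  FF.FT
  T....
  .T.FT
Step 3: 5 trees catch fire, 7 burn out
  ...FT
  ...FT
  ....F
  F....
  .T..F
Step 4: 2 trees catch fire, 5 burn out
  ....F
  ....F
  .....
  .....
  .T...
Step 5: 0 trees catch fire, 2 burn out
  .....
  .....
  .....
  .....
  .T...

.....
.....
.....
.....
.T...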